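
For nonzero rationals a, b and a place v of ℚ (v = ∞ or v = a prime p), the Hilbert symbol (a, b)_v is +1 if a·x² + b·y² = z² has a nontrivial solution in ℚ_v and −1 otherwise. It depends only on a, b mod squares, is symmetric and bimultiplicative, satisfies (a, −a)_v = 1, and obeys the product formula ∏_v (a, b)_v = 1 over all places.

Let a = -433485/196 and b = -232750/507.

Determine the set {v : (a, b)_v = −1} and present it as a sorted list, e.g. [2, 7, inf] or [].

[5, inf]

Mod squares: a ≡ -285, b ≡ -570. Check v ∈ {∞, 2, 3, 5, 7, 13, 19}.
v=5: a=5^1·(≡3), b=5^3·(≡4) mod 5; (3|5)=-1, (4|5)=+1; (−1)^{1·3·2}·(-1)^3·(+1)^1 = -1.
v=7: a=7^-2·(≡1), b=7^2·(≡1) mod 7; (1|7)=+1, (1|7)=+1; (−1)^{-2·2·3}·(+1)^2·(+1)^-2 = +1.
v=2: v_2(a)=-2, v_2(b)=1; units ≡ 3, 3 (mod 8); ε·ε+αω+βω = 1·1+-2·1+1·1 ≡ 0  ⇒  (a,b)_2 = +1.
v=∞: -285 < 0 and -570 < 0  ⇒  (a,b)_∞ = -1.
v=19: a=19^1·(≡7), b=19^1·(≡15) mod 19; (7|19)=+1, (15|19)=-1; (−1)^{1·1·9}·(+1)^1·(-1)^1 = +1.
v=13: a=13^2·(≡9), b=13^-2·(≡5) mod 13; (9|13)=+1, (5|13)=-1; (−1)^{2·-2·6}·(+1)^-2·(-1)^2 = +1.
v=3: a=3^3·(≡1), b=3^-1·(≡2) mod 3; (1|3)=+1, (2|3)=-1; (−1)^{3·-1·1}·(+1)^-1·(-1)^3 = +1.
Ram(-285, -570) = {5, ∞}; no ℚ_5-point on the conic.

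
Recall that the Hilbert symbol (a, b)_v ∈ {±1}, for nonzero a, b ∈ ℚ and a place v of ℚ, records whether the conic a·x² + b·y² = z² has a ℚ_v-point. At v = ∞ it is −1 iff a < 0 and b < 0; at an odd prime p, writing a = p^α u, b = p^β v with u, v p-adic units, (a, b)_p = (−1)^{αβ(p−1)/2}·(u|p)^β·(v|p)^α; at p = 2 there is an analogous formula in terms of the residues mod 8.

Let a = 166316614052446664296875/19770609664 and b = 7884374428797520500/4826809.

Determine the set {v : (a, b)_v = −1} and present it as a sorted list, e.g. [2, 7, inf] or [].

[3, 5, 7, 17]

Mod squares: a ≡ 19635, b ≡ 5. Check v ∈ {∞, 2, 3, 5, 7, 11, 13, 17, 19}.
v=2: v_2(a)=-12, v_2(b)=2; units ≡ 3, 5 (mod 8); ε·ε+αω+βω = 1·0+-12·1+2·1 ≡ 0  ⇒  (a,b)_2 = +1.
v=17: a=17^3·(≡13), b=17^4·(≡11) mod 17; (13|17)=+1, (11|17)=-1; (−1)^{3·4·8}·(+1)^4·(-1)^3 = -1.
v=∞: 19635 > 0 and 5 > 0  ⇒  (a,b)_∞ = +1.
v=7: a=7^7·(≡6), b=7^2·(≡3) mod 7; (6|7)=-1, (3|7)=-1; (−1)^{7·2·3}·(-1)^2·(-1)^7 = -1.
v=5: a=5^7·(≡2), b=5^3·(≡1) mod 5; (2|5)=-1, (1|5)=+1; (−1)^{7·3·2}·(-1)^3·(+1)^7 = -1.
v=13: a=13^-6·(≡8), b=13^-6·(≡2) mod 13; (8|13)=-1, (2|13)=-1; (−1)^{-6·-6·6}·(-1)^-6·(-1)^-6 = +1.
v=19: a=19^0·(≡3), b=19^2·(≡1) mod 19; (3|19)=-1, (1|19)=+1; (−1)^{0·2·9}·(-1)^2·(+1)^0 = +1.
v=3: a=3^3·(≡2), b=3^6·(≡2) mod 3; (2|3)=-1, (2|3)=-1; (−1)^{3·6·1}·(-1)^6·(-1)^3 = -1.
v=11: a=11^7·(≡1), b=11^4·(≡4) mod 11; (1|11)=+1, (4|11)=+1; (−1)^{7·4·5}·(+1)^4·(+1)^7 = +1.
Ram(19635, 5) = {3, 5, 7, 17}; no ℚ_3-point on the conic.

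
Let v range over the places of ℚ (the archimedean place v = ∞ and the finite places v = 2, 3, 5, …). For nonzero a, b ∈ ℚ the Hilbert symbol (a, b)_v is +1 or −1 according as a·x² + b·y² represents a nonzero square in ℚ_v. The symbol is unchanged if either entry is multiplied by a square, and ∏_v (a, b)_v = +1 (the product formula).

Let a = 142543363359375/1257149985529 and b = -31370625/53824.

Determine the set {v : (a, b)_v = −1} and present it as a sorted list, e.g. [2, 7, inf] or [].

(a, b) ≡ (55, -33) mod (ℚ^×)²; places V = {2, 3, 5, 11, 13, 23, 29, 41, 53, ∞}.
(a,b)_2: α=0, β=-6; u≡7, v≡7 (mod 8); ε(u)ε(v)=1·1, αω(v)=0·0, βω(u)=-6·0; sum ≡ 1  ⇒  -1.
(a,b)_29: α=-2, u≡19; β=-2, v≡16 (mod 29); (19|29)=-1, (16|29)=+1; sign (−1)^0·-1^-2·+1^-2 = +1.
(a,b)_23: α=-2, u≡12; β=0, v≡16 (mod 23); (12|23)=+1, (16|23)=+1; sign (−1)^0·+1^0·+1^-2 = +1.
(a,b)_41: α=-4, u≡38; β=0, v≡10 (mod 41); (38|41)=-1, (10|41)=+1; sign (−1)^0·-1^0·+1^-4 = +1.
(a,b)_3: α=10, u≡1; β=3, v≡1 (mod 3); (1|3)=+1, (1|3)=+1; sign (−1)^0·+1^3·+1^10 = +1.
(a,b)_5: α=7, u≡4; β=4, v≡3 (mod 5); (4|5)=+1, (3|5)=-1; sign (−1)^0·+1^4·-1^7 = -1.
(a,b)_11: α=1, u≡5; β=1, v≡7 (mod 11); (5|11)=+1, (7|11)=-1; sign (−1)^1·+1^1·-1^1 = +1.
(a,b)_∞: sgn(55)=+, sgn(-33)=−, so +1.
(a,b)_53: α=2, u≡27; β=0, v≡30 (mod 53); (27|53)=-1, (30|53)=-1; sign (−1)^0·-1^0·-1^2 = +1.
(a,b)_13: α=0, u≡12; β=2, v≡7 (mod 13); (12|13)=+1, (7|13)=-1; sign (−1)^0·+1^2·-1^0 = +1.
|Ram(55, -33)| = 2, even; anisotropic at {2, 5}.

[2, 5]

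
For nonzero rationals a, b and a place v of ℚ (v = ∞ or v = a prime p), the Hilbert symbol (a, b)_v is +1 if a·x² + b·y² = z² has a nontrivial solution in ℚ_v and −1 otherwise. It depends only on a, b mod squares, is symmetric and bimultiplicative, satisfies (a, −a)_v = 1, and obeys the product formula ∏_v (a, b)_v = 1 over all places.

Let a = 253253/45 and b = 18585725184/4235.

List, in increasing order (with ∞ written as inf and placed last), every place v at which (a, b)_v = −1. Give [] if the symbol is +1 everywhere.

(a, b) ≡ (10465, 533715) mod (ℚ^×)²; places V = {2, 3, 5, 7, 11, 13, 17, 23, ∞}.
(a,b)_5: α=-1, u≡2; β=-1, v≡2 (mod 5); (2|5)=-1, (2|5)=-1; sign (−1)^0·-1^-1·-1^-1 = +1.
(a,b)_∞: sgn(10465)=+, sgn(533715)=+, so +1.
(a,b)_17: α=0, u≡5; β=1, v≡15 (mod 17); (5|17)=-1, (15|17)=+1; sign (−1)^0·-1^1·+1^0 = -1.
(a,b)_7: α=1, u≡1; β=-1, v≡4 (mod 7); (1|7)=+1, (4|7)=+1; sign (−1)^1·+1^-1·+1^1 = -1.
(a,b)_11: α=2, u≡3; β=-2, v≡2 (mod 11); (3|11)=+1, (2|11)=-1; sign (−1)^0·+1^-2·-1^2 = +1.
(a,b)_3: α=-2, u≡1; β=3, v≡2 (mod 3); (1|3)=+1, (2|3)=-1; sign (−1)^0·+1^3·-1^-2 = +1.
(a,b)_23: α=1, u≡6; β=3, v≡10 (mod 23); (6|23)=+1, (10|23)=-1; sign (−1)^1·+1^3·-1^1 = +1.
(a,b)_13: α=1, u≡12; β=1, v≡12 (mod 13); (12|13)=+1, (12|13)=+1; sign (−1)^0·+1^1·+1^1 = +1.
(a,b)_2: α=0, β=8; u≡1, v≡3 (mod 8); ε(u)ε(v)=0·1, αω(v)=0·1, βω(u)=8·0; sum ≡ 0  ⇒  +1.
|Ram(10465, 533715)| = 2, even; anisotropic at {7, 17}.

[7, 17]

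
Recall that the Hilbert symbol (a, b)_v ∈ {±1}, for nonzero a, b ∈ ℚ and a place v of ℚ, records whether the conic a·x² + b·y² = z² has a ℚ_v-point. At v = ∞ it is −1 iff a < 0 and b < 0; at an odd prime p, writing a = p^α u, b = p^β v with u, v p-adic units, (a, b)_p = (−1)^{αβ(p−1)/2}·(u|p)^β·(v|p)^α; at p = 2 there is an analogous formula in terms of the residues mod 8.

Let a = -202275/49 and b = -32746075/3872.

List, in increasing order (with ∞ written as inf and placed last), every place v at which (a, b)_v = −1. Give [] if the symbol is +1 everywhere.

[2, 29, 47, inf]

Mod squares: a ≡ -899, b ≡ -2726. Check v ∈ {∞, 2, 3, 5, 7, 11, 29, 31, 47}.
v=11: a=11^0·(≡3), b=11^-2·(≡10) mod 11; (3|11)=+1, (10|11)=-1; (−1)^{0·-2·5}·(+1)^-2·(-1)^0 = +1.
v=47: a=47^0·(≡30), b=47^1·(≡8) mod 47; (30|47)=-1, (8|47)=+1; (−1)^{0·1·23}·(-1)^1·(+1)^0 = -1.
v=3: a=3^2·(≡1), b=3^0·(≡1) mod 3; (1|3)=+1, (1|3)=+1; (−1)^{2·0·1}·(+1)^0·(+1)^2 = +1.
v=2: v_2(a)=0, v_2(b)=-5; units ≡ 5, 5 (mod 8); ε·ε+αω+βω = 0·0+0·1+-5·1 ≡ 1  ⇒  (a,b)_2 = -1.
v=29: a=29^1·(≡21), b=29^1·(≡25) mod 29; (21|29)=-1, (25|29)=+1; (−1)^{1·1·14}·(-1)^1·(+1)^1 = -1.
v=∞: -899 < 0 and -2726 < 0  ⇒  (a,b)_∞ = -1.
v=31: a=31^1·(≡25), b=31^2·(≡2) mod 31; (25|31)=+1, (2|31)=+1; (−1)^{1·2·15}·(+1)^2·(+1)^1 = +1.
v=7: a=7^-2·(≡4), b=7^0·(≡2) mod 7; (4|7)=+1, (2|7)=+1; (−1)^{-2·0·3}·(+1)^0·(+1)^-2 = +1.
v=5: a=5^2·(≡1), b=5^2·(≡1) mod 5; (1|5)=+1, (1|5)=+1; (−1)^{2·2·2}·(+1)^2·(+1)^2 = +1.
|Ram(-899, -2726)| = 4, even; anisotropic at {2, 29, 47, ∞}.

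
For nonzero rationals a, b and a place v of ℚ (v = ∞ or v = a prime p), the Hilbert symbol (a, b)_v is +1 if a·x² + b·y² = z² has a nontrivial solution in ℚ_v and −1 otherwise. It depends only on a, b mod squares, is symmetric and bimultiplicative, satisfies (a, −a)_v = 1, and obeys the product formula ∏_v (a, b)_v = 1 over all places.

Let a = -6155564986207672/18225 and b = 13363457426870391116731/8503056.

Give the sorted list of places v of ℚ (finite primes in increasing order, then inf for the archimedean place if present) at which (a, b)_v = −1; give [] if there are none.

Mod squares: a ≡ -1619998, b ≡ 13434811. Check v ∈ {∞, 2, 3, 5, 7, 13, 17, 19, 29, 31, 37, 53}.
v=13: a=13^0·(≡9), b=13^3·(≡1) mod 13; (9|13)=+1, (1|13)=+1; (−1)^{0·3·6}·(+1)^3·(+1)^0 = +1.
v=2: v_2(a)=3, v_2(b)=-4; units ≡ 1, 3 (mod 8); ε·ε+αω+βω = 0·1+3·1+-4·0 ≡ 1  ⇒  (a,b)_2 = -1.
v=3: a=3^-6·(≡2), b=3^-12·(≡1) mod 3; (2|3)=-1, (1|3)=+1; (−1)^{-6·-12·1}·(-1)^-12·(+1)^-6 = +1.
v=17: a=17^3·(≡13), b=17^3·(≡2) mod 17; (13|17)=+1, (2|17)=+1; (−1)^{3·3·8}·(+1)^3·(+1)^3 = +1.
v=29: a=29^1·(≡14), b=29^2·(≡2) mod 29; (14|29)=-1, (2|29)=-1; (−1)^{1·2·14}·(-1)^2·(-1)^1 = -1.
v=5: a=5^-2·(≡2), b=5^0·(≡1) mod 5; (2|5)=-1, (1|5)=+1; (−1)^{-2·0·2}·(-1)^0·(+1)^-2 = +1.
v=31: a=31^1·(≡25), b=31^1·(≡1) mod 31; (25|31)=+1, (1|31)=+1; (−1)^{1·1·15}·(+1)^1·(+1)^1 = -1.
v=∞: -1619998 < 0 and 13434811 > 0  ⇒  (a,b)_∞ = +1.
v=53: a=53^1·(≡11), b=53^1·(≡8) mod 53; (11|53)=+1, (8|53)=-1; (−1)^{1·1·26}·(+1)^1·(-1)^1 = -1.
v=37: a=37^2·(≡4), b=37^3·(≡19) mod 37; (4|37)=+1, (19|37)=-1; (−1)^{2·3·18}·(+1)^3·(-1)^2 = +1.
v=7: a=7^4·(≡5), b=7^2·(≡3) mod 7; (5|7)=-1, (3|7)=-1; (−1)^{4·2·3}·(-1)^2·(-1)^4 = +1.
v=19: a=19^0·(≡10), b=19^2·(≡4) mod 19; (10|19)=-1, (4|19)=+1; (−1)^{0·2·9}·(-1)^2·(+1)^0 = +1.
|Ram(-1619998, 13434811)| = 4, even; anisotropic at {2, 29, 31, 53}.

[2, 29, 31, 53]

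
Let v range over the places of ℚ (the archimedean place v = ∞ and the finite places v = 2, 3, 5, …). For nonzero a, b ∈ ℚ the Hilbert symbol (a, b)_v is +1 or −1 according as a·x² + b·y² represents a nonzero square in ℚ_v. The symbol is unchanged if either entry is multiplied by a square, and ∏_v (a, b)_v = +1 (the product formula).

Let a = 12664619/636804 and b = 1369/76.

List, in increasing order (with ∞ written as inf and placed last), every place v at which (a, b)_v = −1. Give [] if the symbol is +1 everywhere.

[2, 11]

Mod squares: a ≡ 11, b ≡ 19. Check v ∈ {∞, 2, 3, 7, 11, 19, 29, 37}.
v=19: a=19^-2·(≡7), b=19^-1·(≡5) mod 19; (7|19)=+1, (5|19)=+1; (−1)^{-2·-1·9}·(+1)^-1·(+1)^-2 = +1.
v=∞: 11 > 0 and 19 > 0  ⇒  (a,b)_∞ = +1.
v=37: a=37^2·(≡12), b=37^2·(≡19) mod 37; (12|37)=+1, (19|37)=-1; (−1)^{2·2·18}·(+1)^2·(-1)^2 = +1.
v=2: v_2(a)=-2, v_2(b)=-2; units ≡ 3, 3 (mod 8); ε·ε+αω+βω = 1·1+-2·1+-2·1 ≡ 1  ⇒  (a,b)_2 = -1.
v=3: a=3^-2·(≡2), b=3^0·(≡1) mod 3; (2|3)=-1, (1|3)=+1; (−1)^{-2·0·1}·(-1)^0·(+1)^-2 = +1.
v=11: a=11^1·(≡1), b=11^0·(≡6) mod 11; (1|11)=+1, (6|11)=-1; (−1)^{1·0·5}·(+1)^0·(-1)^1 = -1.
v=7: a=7^-2·(≡4), b=7^0·(≡3) mod 7; (4|7)=+1, (3|7)=-1; (−1)^{-2·0·3}·(+1)^0·(-1)^-2 = +1.
v=29: a=29^2·(≡3), b=29^0·(≡10) mod 29; (3|29)=-1, (10|29)=-1; (−1)^{2·0·14}·(-1)^0·(-1)^2 = +1.
Ram(11, 19) = {2, 11}; no ℚ_2-point on the conic.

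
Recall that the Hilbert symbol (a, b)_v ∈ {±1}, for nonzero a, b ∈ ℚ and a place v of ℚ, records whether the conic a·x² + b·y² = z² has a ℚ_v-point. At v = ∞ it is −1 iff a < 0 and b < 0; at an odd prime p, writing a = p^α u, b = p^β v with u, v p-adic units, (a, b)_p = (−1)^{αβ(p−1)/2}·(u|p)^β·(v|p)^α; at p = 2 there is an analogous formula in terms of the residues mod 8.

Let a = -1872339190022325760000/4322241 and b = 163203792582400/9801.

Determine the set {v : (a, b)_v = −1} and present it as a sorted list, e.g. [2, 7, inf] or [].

[29, 31]

(a, b) ≡ (-889111, 31) mod (ℚ^×)²; places V = {2, 3, 5, 7, 11, 23, 29, 31, 43, ∞}.
(a,b)_∞: sgn(-889111)=−, sgn(31)=+, so +1.
(a,b)_2: α=12, β=8; u≡1, v≡7 (mod 8); ε(u)ε(v)=0·1, αω(v)=12·0, βω(u)=8·0; sum ≡ 0  ⇒  +1.
(a,b)_23: α=3, u≡8; β=2, v≡9 (mod 23); (8|23)=+1, (9|23)=+1; sign (−1)^0·+1^2·+1^3 = +1.
(a,b)_29: α=3, u≡22; β=2, v≡17 (mod 29); (22|29)=+1, (17|29)=-1; sign (−1)^0·+1^2·-1^3 = -1.
(a,b)_43: α=3, u≡10; β=2, v≡36 (mod 43); (10|43)=+1, (36|43)=+1; sign (−1)^0·+1^2·+1^3 = +1.
(a,b)_7: α=-2, u≡4; β=0, v≡3 (mod 7); (4|7)=+1, (3|7)=-1; sign (−1)^0·+1^0·-1^-2 = +1.
(a,b)_5: α=4, u≡4; β=2, v≡1 (mod 5); (4|5)=+1, (1|5)=+1; sign (−1)^0·+1^2·+1^4 = +1.
(a,b)_31: α=1, u≡5; β=1, v≡14 (mod 31); (5|31)=+1, (14|31)=+1; sign (−1)^1·+1^1·+1^1 = -1.
(a,b)_3: α=-6, u≡2; β=-4, v≡1 (mod 3); (2|3)=-1, (1|3)=+1; sign (−1)^0·-1^-4·+1^-6 = +1.
(a,b)_11: α=-2, u≡8; β=-2, v≡5 (mod 11); (8|11)=-1, (5|11)=+1; sign (−1)^0·-1^-2·+1^-2 = +1.
Ram(-889111, 31) = {29, 31}; no ℚ_29-point on the conic.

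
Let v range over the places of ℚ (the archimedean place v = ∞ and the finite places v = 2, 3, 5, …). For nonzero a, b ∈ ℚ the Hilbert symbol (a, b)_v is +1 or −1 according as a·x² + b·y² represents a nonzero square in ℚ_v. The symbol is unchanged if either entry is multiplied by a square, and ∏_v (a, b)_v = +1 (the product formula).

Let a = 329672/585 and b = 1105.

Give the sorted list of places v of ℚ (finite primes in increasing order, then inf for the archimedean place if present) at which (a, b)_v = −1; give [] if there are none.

Mod squares: a ≡ 130, b ≡ 1105. Check v ∈ {∞, 2, 3, 5, 7, 13, 17, 29}.
v=13: a=13^-1·(≡3), b=13^1·(≡7) mod 13; (3|13)=+1, (7|13)=-1; (−1)^{-1·1·6}·(+1)^1·(-1)^-1 = -1.
v=3: a=3^-2·(≡1), b=3^0·(≡1) mod 3; (1|3)=+1, (1|3)=+1; (−1)^{-2·0·1}·(+1)^0·(+1)^-2 = +1.
v=29: a=29^2·(≡3), b=29^0·(≡3) mod 29; (3|29)=-1, (3|29)=-1; (−1)^{2·0·14}·(-1)^0·(-1)^2 = +1.
v=7: a=7^2·(≡2), b=7^0·(≡6) mod 7; (2|7)=+1, (6|7)=-1; (−1)^{2·0·3}·(+1)^0·(-1)^2 = +1.
v=∞: 130 > 0 and 1105 > 0  ⇒  (a,b)_∞ = +1.
v=5: a=5^-1·(≡1), b=5^1·(≡1) mod 5; (1|5)=+1, (1|5)=+1; (−1)^{-1·1·2}·(+1)^1·(+1)^-1 = +1.
v=17: a=17^0·(≡6), b=17^1·(≡14) mod 17; (6|17)=-1, (14|17)=-1; (−1)^{0·1·8}·(-1)^1·(-1)^0 = -1.
v=2: v_2(a)=3, v_2(b)=0; units ≡ 1, 1 (mod 8); ε·ε+αω+βω = 0·0+3·0+0·0 ≡ 0  ⇒  (a,b)_2 = +1.
Ram(130, 1105) = {13, 17}; no ℚ_13-point on the conic.

[13, 17]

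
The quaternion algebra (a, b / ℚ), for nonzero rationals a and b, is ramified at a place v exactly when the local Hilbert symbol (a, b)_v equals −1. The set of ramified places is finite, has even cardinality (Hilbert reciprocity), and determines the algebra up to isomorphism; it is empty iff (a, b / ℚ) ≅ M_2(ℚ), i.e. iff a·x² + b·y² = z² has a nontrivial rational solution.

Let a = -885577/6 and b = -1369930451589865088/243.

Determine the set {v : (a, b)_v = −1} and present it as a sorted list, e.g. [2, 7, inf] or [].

Mod squares: a ≡ -108438, b ≡ -4012206. Check v ∈ {∞, 2, 3, 7, 11, 31, 37, 53}.
v=53: a=53^1·(≡33), b=53^3·(≡12) mod 53; (33|53)=-1, (12|53)=-1; (−1)^{1·3·26}·(-1)^3·(-1)^1 = +1.
v=2: v_2(a)=-1, v_2(b)=7; units ≡ 5, 1 (mod 8); ε·ε+αω+βω = 0·0+-1·0+7·1 ≡ 1  ⇒  (a,b)_2 = -1.
v=3: a=3^-1·(≡1), b=3^-5·(≡1) mod 3; (1|3)=+1, (1|3)=+1; (−1)^{-1·-5·1}·(+1)^-5·(+1)^-1 = -1.
v=∞: -108438 < 0 and -4012206 < 0  ⇒  (a,b)_∞ = -1.
v=31: a=31^1·(≡18), b=31^3·(≡12) mod 31; (18|31)=+1, (12|31)=-1; (−1)^{1·3·15}·(+1)^3·(-1)^1 = +1.
v=37: a=37^0·(≡3), b=37^1·(≡9) mod 37; (3|37)=+1, (9|37)=+1; (−1)^{0·1·18}·(+1)^1·(+1)^0 = +1.
v=7: a=7^2·(≡6), b=7^2·(≡5) mod 7; (6|7)=-1, (5|7)=-1; (−1)^{2·2·3}·(-1)^2·(-1)^2 = +1.
v=11: a=11^1·(≡4), b=11^3·(≡5) mod 11; (4|11)=+1, (5|11)=+1; (−1)^{1·3·5}·(+1)^3·(+1)^1 = -1.
(-108438, -4012206 / ℚ) ramifies at {2, 3, 11, ∞}: a division algebra.

[2, 3, 11, inf]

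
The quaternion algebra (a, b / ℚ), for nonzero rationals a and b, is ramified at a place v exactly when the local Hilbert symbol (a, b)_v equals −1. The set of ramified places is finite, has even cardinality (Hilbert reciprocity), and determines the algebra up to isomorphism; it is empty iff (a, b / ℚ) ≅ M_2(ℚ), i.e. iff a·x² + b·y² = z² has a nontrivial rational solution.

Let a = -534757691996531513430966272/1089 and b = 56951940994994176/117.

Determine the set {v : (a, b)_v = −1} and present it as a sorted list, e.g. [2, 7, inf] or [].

Mod squares: a ≡ -23693, b ≡ 321997. Check v ∈ {∞, 2, 3, 11, 13, 17, 19, 29, 31, 43, 47}.
v=2: v_2(a)=16, v_2(b)=12; units ≡ 3, 5 (mod 8); ε·ε+αω+βω = 1·0+16·1+12·1 ≡ 0  ⇒  (a,b)_2 = +1.
v=43: a=43^3·(≡5), b=43^2·(≡13) mod 43; (5|43)=-1, (13|43)=+1; (−1)^{3·2·21}·(-1)^2·(+1)^3 = +1.
v=47: a=47^2·(≡28), b=47^1·(≡25) mod 47; (28|47)=+1, (25|47)=+1; (−1)^{2·1·23}·(+1)^1·(+1)^2 = +1.
v=17: a=17^2·(≡14), b=17^1·(≡14) mod 17; (14|17)=-1, (14|17)=-1; (−1)^{2·1·8}·(-1)^1·(-1)^2 = -1.
v=13: a=13^0·(≡2), b=13^-1·(≡3) mod 13; (2|13)=-1, (3|13)=+1; (−1)^{0·-1·6}·(-1)^-1·(+1)^0 = -1.
v=19: a=19^3·(≡6), b=19^2·(≡9) mod 19; (6|19)=+1, (9|19)=+1; (−1)^{3·2·9}·(+1)^2·(+1)^3 = +1.
v=3: a=3^-2·(≡1), b=3^-2·(≡1) mod 3; (1|3)=+1, (1|3)=+1; (−1)^{-2·-2·1}·(+1)^-2·(+1)^-2 = +1.
v=29: a=29^3·(≡13), b=29^2·(≡3) mod 29; (13|29)=+1, (3|29)=-1; (−1)^{3·2·14}·(+1)^2·(-1)^3 = -1.
v=11: a=11^-2·(≡9), b=11^0·(≡3) mod 11; (9|11)=+1, (3|11)=+1; (−1)^{-2·0·5}·(+1)^0·(+1)^-2 = +1.
v=∞: -23693 < 0 and 321997 > 0  ⇒  (a,b)_∞ = +1.
v=31: a=31^2·(≡11), b=31^1·(≡14) mod 31; (11|31)=-1, (14|31)=+1; (−1)^{2·1·15}·(-1)^1·(+1)^2 = -1.
(-23693, 321997 / ℚ) ramifies at {13, 17, 29, 31}: a division algebra.

[13, 17, 29, 31]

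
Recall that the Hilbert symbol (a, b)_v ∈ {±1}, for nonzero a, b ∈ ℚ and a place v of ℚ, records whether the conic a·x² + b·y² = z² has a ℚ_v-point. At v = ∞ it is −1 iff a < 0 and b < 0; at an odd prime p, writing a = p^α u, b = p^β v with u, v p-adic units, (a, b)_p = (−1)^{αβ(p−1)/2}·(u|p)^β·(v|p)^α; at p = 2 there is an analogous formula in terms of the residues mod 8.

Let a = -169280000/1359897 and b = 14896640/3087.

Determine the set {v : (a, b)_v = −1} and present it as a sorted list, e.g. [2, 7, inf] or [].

[3, 11]

(a, b) ≡ (-66, 770) mod (ℚ^×)²; places V = {2, 3, 5, 7, 11, 23, 29, ∞}.
(a,b)_∞: sgn(-66)=−, sgn(770)=+, so +1.
(a,b)_3: α=-1, u≡2; β=-2, v≡2 (mod 3); (2|3)=-1, (2|3)=-1; sign (−1)^0·-1^-2·-1^-1 = -1.
(a,b)_7: α=-2, u≡4; β=-3, v≡5 (mod 7); (4|7)=+1, (5|7)=-1; sign (−1)^0·+1^-3·-1^-2 = +1.
(a,b)_23: α=2, u≡1; β=2, v≡20 (mod 23); (1|23)=+1, (20|23)=-1; sign (−1)^0·+1^2·-1^2 = +1.
(a,b)_2: α=9, β=9; u≡7, v≡1 (mod 8); ε(u)ε(v)=1·0, αω(v)=9·0, βω(u)=9·0; sum ≡ 0  ⇒  +1.
(a,b)_5: α=4, u≡1; β=1, v≡4 (mod 5); (1|5)=+1, (4|5)=+1; sign (−1)^0·+1^1·+1^4 = +1.
(a,b)_11: α=-1, u≡5; β=1, v≡9 (mod 11); (5|11)=+1, (9|11)=+1; sign (−1)^1·+1^1·+1^-1 = -1.
(a,b)_29: α=-2, u≡14; β=0, v≡5 (mod 29); (14|29)=-1, (5|29)=+1; sign (−1)^0·-1^0·+1^-2 = +1.
|Ram(-66, 770)| = 2, even; anisotropic at {3, 11}.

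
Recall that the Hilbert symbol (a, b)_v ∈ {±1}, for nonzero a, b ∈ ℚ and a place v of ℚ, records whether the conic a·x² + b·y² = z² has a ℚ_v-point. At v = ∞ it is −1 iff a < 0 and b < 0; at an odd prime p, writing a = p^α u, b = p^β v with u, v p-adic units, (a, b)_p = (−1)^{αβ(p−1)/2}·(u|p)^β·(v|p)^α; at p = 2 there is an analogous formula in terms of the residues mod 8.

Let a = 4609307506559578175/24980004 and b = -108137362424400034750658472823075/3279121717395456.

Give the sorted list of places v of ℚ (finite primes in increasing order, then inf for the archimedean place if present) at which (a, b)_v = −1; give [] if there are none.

(a, b) ≡ (47, -29203) mod (ℚ^×)²; places V = {2, 3, 5, 7, 13, 17, 19, 29, 37, 41, 43, 47, 53, ∞}.
(a,b)_7: α=-4, u≡5; β=2, v≡1 (mod 7); (5|7)=-1, (1|7)=+1; sign (−1)^0·-1^2·+1^-4 = +1.
(a,b)_17: α=-2, u≡8; β=-4, v≡12 (mod 17); (8|17)=+1, (12|17)=-1; sign (−1)^0·+1^-4·-1^-2 = +1.
(a,b)_13: α=0, u≡8; β=2, v≡5 (mod 13); (8|13)=-1, (5|13)=-1; sign (−1)^0·-1^2·-1^0 = +1.
(a,b)_41: α=4, u≡15; β=8, v≡19 (mod 41); (15|41)=-1, (19|41)=-1; sign (−1)^0·-1^8·-1^4 = +1.
(a,b)_∞: sgn(47)=+, sgn(-29203)=−, so +1.
(a,b)_29: α=0, u≡17; β=1, v≡27 (mod 29); (17|29)=-1, (27|29)=-1; sign (−1)^0·-1^1·-1^0 = -1.
(a,b)_47: α=1, u≡36; β=2, v≡15 (mod 47); (36|47)=+1, (15|47)=-1; sign (−1)^0·+1^2·-1^1 = -1.
(a,b)_43: α=0, u≡4; β=-2, v≡22 (mod 43); (4|43)=+1, (22|43)=-1; sign (−1)^0·+1^-2·-1^0 = +1.
(a,b)_2: α=-2, β=-18; u≡7, v≡5 (mod 8); ε(u)ε(v)=1·0, αω(v)=-2·1, βω(u)=-18·0; sum ≡ 0  ⇒  +1.
(a,b)_53: α=2, u≡49; β=3, v≡22 (mod 53); (49|53)=+1, (22|53)=-1; sign (−1)^0·+1^3·-1^2 = +1.
(a,b)_37: α=2, u≡7; β=0, v≡16 (mod 37); (7|37)=+1, (16|37)=+1; sign (−1)^0·+1^0·+1^2 = +1.
(a,b)_5: α=2, u≡3; β=2, v≡2 (mod 5); (3|5)=-1, (2|5)=-1; sign (−1)^0·-1^2·-1^2 = +1.
(a,b)_3: α=-2, u≡2; β=-4, v≡2 (mod 3); (2|3)=-1, (2|3)=-1; sign (−1)^0·-1^-4·-1^-2 = +1.
(a,b)_19: α=2, u≡7; β=3, v≡2 (mod 19); (7|19)=+1, (2|19)=-1; sign (−1)^0·+1^3·-1^2 = +1.
|Ram(47, -29203)| = 2, even; anisotropic at {29, 47}.

[29, 47]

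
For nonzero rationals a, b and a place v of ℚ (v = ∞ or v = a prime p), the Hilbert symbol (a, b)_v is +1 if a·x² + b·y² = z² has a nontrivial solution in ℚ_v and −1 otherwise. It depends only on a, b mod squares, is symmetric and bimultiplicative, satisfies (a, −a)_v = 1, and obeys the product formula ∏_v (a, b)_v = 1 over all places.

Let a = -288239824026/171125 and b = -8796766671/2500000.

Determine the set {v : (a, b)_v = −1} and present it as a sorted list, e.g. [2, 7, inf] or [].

[2, 5, 11, inf]

Mod squares: a ≡ -770, b ≡ -2310. Check v ∈ {∞, 2, 3, 5, 7, 11, 17, 19, 23, 37}.
v=5: a=5^-3·(≡1), b=5^-7·(≡2) mod 5; (1|5)=+1, (2|5)=-1; (−1)^{-3·-7·2}·(+1)^-7·(-1)^-3 = -1.
v=19: a=19^2·(≡7), b=19^0·(≡10) mod 19; (7|19)=+1, (10|19)=-1; (−1)^{2·0·9}·(+1)^0·(-1)^2 = +1.
v=3: a=3^4·(≡1), b=3^3·(≡1) mod 3; (1|3)=+1, (1|3)=+1; (−1)^{4·3·1}·(+1)^3·(+1)^4 = +1.
v=17: a=17^0·(≡10), b=17^2·(≡1) mod 17; (10|17)=-1, (1|17)=+1; (−1)^{0·2·8}·(-1)^2·(+1)^0 = +1.
v=7: a=7^1·(≡4), b=7^1·(≡3) mod 7; (4|7)=+1, (3|7)=-1; (−1)^{1·1·3}·(+1)^1·(-1)^1 = +1.
v=2: v_2(a)=1, v_2(b)=-5; units ≡ 7, 5 (mod 8); ε·ε+αω+βω = 1·0+1·1+-5·0 ≡ 1  ⇒  (a,b)_2 = -1.
v=37: a=37^-2·(≡10), b=37^0·(≡36) mod 37; (10|37)=+1, (36|37)=+1; (−1)^{-2·0·18}·(+1)^0·(+1)^-2 = +1.
v=∞: -770 < 0 and -2310 < 0  ⇒  (a,b)_∞ = -1.
v=23: a=23^2·(≡12), b=23^0·(≡9) mod 23; (12|23)=+1, (9|23)=+1; (−1)^{2·0·11}·(+1)^0·(+1)^2 = +1.
v=11: a=11^3·(≡10), b=11^5·(≡2) mod 11; (10|11)=-1, (2|11)=-1; (−1)^{3·5·5}·(-1)^5·(-1)^3 = -1.
|Ram(-770, -2310)| = 4, even; anisotropic at {2, 5, 11, ∞}.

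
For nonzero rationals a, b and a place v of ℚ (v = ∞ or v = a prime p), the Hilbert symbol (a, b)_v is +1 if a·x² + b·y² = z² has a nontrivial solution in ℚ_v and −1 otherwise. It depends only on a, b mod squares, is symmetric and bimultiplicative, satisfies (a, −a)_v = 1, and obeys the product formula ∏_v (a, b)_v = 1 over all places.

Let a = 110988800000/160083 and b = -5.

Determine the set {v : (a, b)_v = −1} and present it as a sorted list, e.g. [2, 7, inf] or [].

[5, 13]

Mod squares: a ≡ 130065, b ≡ -5. Check v ∈ {∞, 2, 3, 5, 7, 11, 13, 23, 29}.
v=23: a=23^1·(≡5), b=23^0·(≡18) mod 23; (5|23)=-1, (18|23)=+1; (−1)^{1·0·11}·(-1)^0·(+1)^1 = +1.
v=11: a=11^-2·(≡4), b=11^0·(≡6) mod 11; (4|11)=+1, (6|11)=-1; (−1)^{-2·0·5}·(+1)^0·(-1)^-2 = +1.
v=7: a=7^-2·(≡3), b=7^0·(≡2) mod 7; (3|7)=-1, (2|7)=+1; (−1)^{-2·0·3}·(-1)^0·(+1)^-2 = +1.
v=13: a=13^1·(≡7), b=13^0·(≡8) mod 13; (7|13)=-1, (8|13)=-1; (−1)^{1·0·6}·(-1)^0·(-1)^1 = -1.
v=29: a=29^1·(≡27), b=29^0·(≡24) mod 29; (27|29)=-1, (24|29)=+1; (−1)^{1·0·14}·(-1)^0·(+1)^1 = +1.
v=5: a=5^5·(≡2), b=5^1·(≡4) mod 5; (2|5)=-1, (4|5)=+1; (−1)^{5·1·2}·(-1)^1·(+1)^5 = -1.
v=∞: 130065 > 0 and -5 < 0  ⇒  (a,b)_∞ = +1.
v=3: a=3^-3·(≡2), b=3^0·(≡1) mod 3; (2|3)=-1, (1|3)=+1; (−1)^{-3·0·1}·(-1)^0·(+1)^-3 = +1.
v=2: v_2(a)=12, v_2(b)=0; units ≡ 1, 3 (mod 8); ε·ε+αω+βω = 0·1+12·1+0·0 ≡ 0  ⇒  (a,b)_2 = +1.
(130065, -5 / ℚ) ramifies at {5, 13}: a division algebra.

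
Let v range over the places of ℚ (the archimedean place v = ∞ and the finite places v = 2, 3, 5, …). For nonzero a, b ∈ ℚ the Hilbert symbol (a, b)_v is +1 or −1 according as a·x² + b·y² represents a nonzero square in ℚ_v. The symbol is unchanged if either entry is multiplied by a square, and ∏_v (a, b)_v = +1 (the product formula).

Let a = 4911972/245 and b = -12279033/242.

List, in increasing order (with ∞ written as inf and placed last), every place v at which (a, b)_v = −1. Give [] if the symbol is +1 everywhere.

[2, 23]

(a, b) ≡ (4485, -1794) mod (ℚ^×)²; places V = {2, 3, 5, 7, 11, 13, 23, 37, ∞}.
(a,b)_11: α=0, u≡7; β=-2, v≡7 (mod 11); (7|11)=-1, (7|11)=-1; sign (−1)^0·-1^-2·-1^0 = +1.
(a,b)_37: α=2, u≡8; β=0, v≡6 (mod 37); (8|37)=-1, (6|37)=-1; sign (−1)^0·-1^0·-1^2 = +1.
(a,b)_23: α=1, u≡19; β=1, v≡10 (mod 23); (19|23)=-1, (10|23)=-1; sign (−1)^1·-1^1·-1^1 = -1.
(a,b)_7: α=-2, u≡6; β=0, v≡6 (mod 7); (6|7)=-1, (6|7)=-1; sign (−1)^0·-1^0·-1^-2 = +1.
(a,b)_13: α=1, u≡7; β=3, v≡5 (mod 13); (7|13)=-1, (5|13)=-1; sign (−1)^0·-1^3·-1^1 = +1.
(a,b)_5: α=-1, u≡3; β=0, v≡1 (mod 5); (3|5)=-1, (1|5)=+1; sign (−1)^0·-1^0·+1^-1 = +1.
(a,b)_2: α=2, β=-1; u≡5, v≡7 (mod 8); ε(u)ε(v)=0·1, αω(v)=2·0, βω(u)=-1·1; sum ≡ 1  ⇒  -1.
(a,b)_3: α=1, u≡1; β=5, v≡2 (mod 3); (1|3)=+1, (2|3)=-1; sign (−1)^1·+1^5·-1^1 = +1.
(a,b)_∞: sgn(4485)=+, sgn(-1794)=−, so +1.
(4485, -1794 / ℚ) ramifies at {2, 23}: a division algebra.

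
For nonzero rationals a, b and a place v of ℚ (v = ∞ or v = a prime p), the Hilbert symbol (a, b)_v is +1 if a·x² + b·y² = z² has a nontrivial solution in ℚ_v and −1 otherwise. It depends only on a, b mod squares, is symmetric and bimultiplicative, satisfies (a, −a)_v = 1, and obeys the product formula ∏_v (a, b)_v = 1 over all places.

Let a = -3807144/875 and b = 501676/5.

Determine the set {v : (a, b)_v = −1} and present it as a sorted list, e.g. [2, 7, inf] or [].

[5, 7]

Mod squares: a ≡ -30590, b ≡ 627095. Check v ∈ {∞, 2, 3, 5, 7, 11, 19, 23, 41}.
v=3: a=3^2·(≡1), b=3^0·(≡2) mod 3; (1|3)=+1, (2|3)=-1; (−1)^{2·0·1}·(+1)^0·(-1)^2 = +1.
v=2: v_2(a)=3, v_2(b)=2; units ≡ 1, 7 (mod 8); ε·ε+αω+βω = 0·1+3·0+2·0 ≡ 0  ⇒  (a,b)_2 = +1.
v=41: a=41^0·(≡20), b=41^1·(≡20) mod 41; (20|41)=+1, (20|41)=+1; (−1)^{0·1·20}·(+1)^1·(+1)^0 = +1.
v=11: a=11^2·(≡3), b=11^0·(≡2) mod 11; (3|11)=+1, (2|11)=-1; (−1)^{2·0·5}·(+1)^0·(-1)^2 = +1.
v=23: a=23^1·(≡3), b=23^1·(≡20) mod 23; (3|23)=+1, (20|23)=-1; (−1)^{1·1·11}·(+1)^1·(-1)^1 = +1.
v=∞: -30590 < 0 and 627095 > 0  ⇒  (a,b)_∞ = +1.
v=7: a=7^-1·(≡5), b=7^1·(≡6) mod 7; (5|7)=-1, (6|7)=-1; (−1)^{-1·1·3}·(-1)^1·(-1)^-1 = -1.
v=5: a=5^-3·(≡3), b=5^-1·(≡1) mod 5; (3|5)=-1, (1|5)=+1; (−1)^{-3·-1·2}·(-1)^-1·(+1)^-3 = -1.
v=19: a=19^1·(≡17), b=19^1·(≡14) mod 19; (17|19)=+1, (14|19)=-1; (−1)^{1·1·9}·(+1)^1·(-1)^1 = +1.
(-30590, 627095 / ℚ) ramifies at {5, 7}: a division algebra.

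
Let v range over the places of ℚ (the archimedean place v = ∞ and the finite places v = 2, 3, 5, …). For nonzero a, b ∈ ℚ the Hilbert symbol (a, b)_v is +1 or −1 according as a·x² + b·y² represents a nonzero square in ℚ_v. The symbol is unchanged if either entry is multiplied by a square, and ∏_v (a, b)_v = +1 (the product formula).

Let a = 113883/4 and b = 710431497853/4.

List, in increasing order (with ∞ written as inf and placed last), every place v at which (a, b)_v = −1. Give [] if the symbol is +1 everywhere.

Mod squares: a ≡ 113883, b ≡ 493. Check v ∈ {∞, 2, 3, 7, 11, 17, 29}.
v=7: a=7^1·(≡2), b=7^2·(≡3) mod 7; (2|7)=+1, (3|7)=-1; (−1)^{1·2·3}·(+1)^2·(-1)^1 = -1.
v=3: a=3^1·(≡2), b=3^0·(≡1) mod 3; (2|3)=-1, (1|3)=+1; (−1)^{1·0·1}·(-1)^0·(+1)^1 = +1.
v=17: a=17^1·(≡13), b=17^3·(≡6) mod 17; (13|17)=+1, (6|17)=-1; (−1)^{1·3·8}·(+1)^3·(-1)^1 = -1.
v=∞: 113883 > 0 and 493 > 0  ⇒  (a,b)_∞ = +1.
v=29: a=29^1·(≡3), b=29^3·(≡10) mod 29; (3|29)=-1, (10|29)=-1; (−1)^{1·3·14}·(-1)^3·(-1)^1 = +1.
v=2: v_2(a)=-2, v_2(b)=-2; units ≡ 3, 5 (mod 8); ε·ε+αω+βω = 1·0+-2·1+-2·1 ≡ 0  ⇒  (a,b)_2 = +1.
v=11: a=11^1·(≡6), b=11^2·(≡1) mod 11; (6|11)=-1, (1|11)=+1; (−1)^{1·2·5}·(-1)^2·(+1)^1 = +1.
Ram(113883, 493) = {7, 17}; no ℚ_7-point on the conic.

[7, 17]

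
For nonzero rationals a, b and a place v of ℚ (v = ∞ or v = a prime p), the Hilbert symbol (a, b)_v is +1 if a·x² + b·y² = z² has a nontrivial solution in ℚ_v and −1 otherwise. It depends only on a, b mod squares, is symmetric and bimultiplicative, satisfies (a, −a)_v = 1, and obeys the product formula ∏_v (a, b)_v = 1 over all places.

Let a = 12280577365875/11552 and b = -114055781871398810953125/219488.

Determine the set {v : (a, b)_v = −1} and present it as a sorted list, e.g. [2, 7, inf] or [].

Mod squares: a ≡ 6630, b ≡ -798. Check v ∈ {∞, 2, 3, 5, 7, 11, 13, 17, 19, 37, 47}.
v=2: v_2(a)=-5, v_2(b)=-5; units ≡ 3, 1 (mod 8); ε·ε+αω+βω = 1·0+-5·0+-5·1 ≡ 1  ⇒  (a,b)_2 = -1.
v=5: a=5^3·(≡1), b=5^6·(≡3) mod 5; (1|5)=+1, (3|5)=-1; (−1)^{3·6·2}·(+1)^6·(-1)^3 = -1.
v=13: a=13^1·(≡1), b=13^0·(≡11) mod 13; (1|13)=+1, (11|13)=-1; (−1)^{1·0·6}·(+1)^0·(-1)^1 = -1.
v=47: a=47^2·(≡2), b=47^2·(≡27) mod 47; (2|47)=+1, (27|47)=+1; (−1)^{2·2·23}·(+1)^2·(+1)^2 = +1.
v=7: a=7^2·(≡2), b=7^5·(≡3) mod 7; (2|7)=+1, (3|7)=-1; (−1)^{2·5·3}·(+1)^5·(-1)^2 = +1.
v=11: a=11^0·(≡8), b=11^2·(≡1) mod 11; (8|11)=-1, (1|11)=+1; (−1)^{0·2·5}·(-1)^2·(+1)^0 = +1.
v=∞: 6630 > 0 and -798 < 0  ⇒  (a,b)_∞ = +1.
v=19: a=19^-2·(≡18), b=19^-3·(≡13) mod 19; (18|19)=-1, (13|19)=-1; (−1)^{-2·-3·9}·(-1)^-3·(-1)^-2 = -1.
v=37: a=37^2·(≡27), b=37^4·(≡11) mod 37; (27|37)=+1, (11|37)=+1; (−1)^{2·4·18}·(+1)^4·(+1)^2 = +1.
v=17: a=17^1·(≡9), b=17^2·(≡16) mod 17; (9|17)=+1, (16|17)=+1; (−1)^{1·2·8}·(+1)^2·(+1)^1 = +1.
v=3: a=3^1·(≡2), b=3^1·(≡1) mod 3; (2|3)=-1, (1|3)=+1; (−1)^{1·1·1}·(-1)^1·(+1)^1 = +1.
(6630, -798 / ℚ) ramifies at {2, 5, 13, 19}: a division algebra.

[2, 5, 13, 19]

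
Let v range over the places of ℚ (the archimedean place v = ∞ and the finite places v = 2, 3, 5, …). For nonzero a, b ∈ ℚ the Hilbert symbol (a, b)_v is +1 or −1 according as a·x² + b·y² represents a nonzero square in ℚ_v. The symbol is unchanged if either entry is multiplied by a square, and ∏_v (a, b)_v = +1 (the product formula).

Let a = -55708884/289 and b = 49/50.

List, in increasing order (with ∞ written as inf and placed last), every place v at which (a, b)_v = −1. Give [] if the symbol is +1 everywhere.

(a, b) ≡ (-29, 2) mod (ℚ^×)²; places V = {2, 3, 5, 7, 11, 17, 29, ∞}.
(a,b)_∞: sgn(-29)=−, sgn(2)=+, so +1.
(a,b)_5: α=0, u≡4; β=-2, v≡2 (mod 5); (4|5)=+1, (2|5)=-1; sign (−1)^0·+1^-2·-1^0 = +1.
(a,b)_29: α=1, u≡7; β=0, v≡12 (mod 29); (7|29)=+1, (12|29)=-1; sign (−1)^0·+1^0·-1^1 = -1.
(a,b)_11: α=2, u≡4; β=0, v≡10 (mod 11); (4|11)=+1, (10|11)=-1; sign (−1)^0·+1^0·-1^2 = +1.
(a,b)_2: α=2, β=-1; u≡3, v≡1 (mod 8); ε(u)ε(v)=1·0, αω(v)=2·0, βω(u)=-1·1; sum ≡ 1  ⇒  -1.
(a,b)_3: α=4, u≡1; β=0, v≡2 (mod 3); (1|3)=+1, (2|3)=-1; sign (−1)^0·+1^0·-1^4 = +1.
(a,b)_17: α=-2, u≡14; β=0, v≡2 (mod 17); (14|17)=-1, (2|17)=+1; sign (−1)^0·-1^0·+1^-2 = +1.
(a,b)_7: α=2, u≡5; β=2, v≡1 (mod 7); (5|7)=-1, (1|7)=+1; sign (−1)^0·-1^2·+1^2 = +1.
(-29, 2 / ℚ) ramifies at {2, 29}: a division algebra.

[2, 29]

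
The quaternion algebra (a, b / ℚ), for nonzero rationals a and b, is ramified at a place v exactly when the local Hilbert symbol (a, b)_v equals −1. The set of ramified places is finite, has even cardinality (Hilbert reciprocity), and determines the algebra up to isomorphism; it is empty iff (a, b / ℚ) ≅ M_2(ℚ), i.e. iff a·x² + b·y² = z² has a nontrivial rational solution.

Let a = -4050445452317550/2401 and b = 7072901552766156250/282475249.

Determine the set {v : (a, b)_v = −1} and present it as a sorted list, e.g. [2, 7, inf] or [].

[2, 11]

(a, b) ≡ (-199342, 8571706) mod (ℚ^×)²; places V = {2, 3, 5, 7, 11, 13, 17, 41, 43, ∞}.
(a,b)_7: α=-4, u≡1; β=-10, v≡3 (mod 7); (1|7)=+1, (3|7)=-1; sign (−1)^0·+1^-10·-1^-4 = +1.
(a,b)_3: α=2, u≡2; β=0, v≡1 (mod 3); (2|3)=-1, (1|3)=+1; sign (−1)^0·-1^0·+1^2 = +1.
(a,b)_11: α=1, u≡10; β=1, v≡7 (mod 11); (10|11)=-1, (7|11)=-1; sign (−1)^1·-1^1·-1^1 = -1.
(a,b)_2: α=1, β=1; u≡1, v≡5 (mod 8); ε(u)ε(v)=0·0, αω(v)=1·1, βω(u)=1·0; sum ≡ 1  ⇒  -1.
(a,b)_∞: sgn(-199342)=−, sgn(8571706)=+, so +1.
(a,b)_5: α=2, u≡3; β=6, v≡1 (mod 5); (3|5)=-1, (1|5)=+1; sign (−1)^0·-1^6·+1^2 = +1.
(a,b)_43: α=2, u≡17; β=3, v≡19 (mod 43); (17|43)=+1, (19|43)=-1; sign (−1)^0·+1^3·-1^2 = +1.
(a,b)_41: α=1, u≡28; β=1, v≡15 (mod 41); (28|41)=-1, (15|41)=-1; sign (−1)^0·-1^1·-1^1 = +1.
(a,b)_17: α=3, u≡16; β=1, v≡8 (mod 17); (16|17)=+1, (8|17)=+1; sign (−1)^0·+1^1·+1^3 = +1.
(a,b)_13: α=3, u≡11; β=5, v≡5 (mod 13); (11|13)=-1, (5|13)=-1; sign (−1)^0·-1^5·-1^3 = +1.
Ram(-199342, 8571706) = {2, 11}; no ℚ_2-point on the conic.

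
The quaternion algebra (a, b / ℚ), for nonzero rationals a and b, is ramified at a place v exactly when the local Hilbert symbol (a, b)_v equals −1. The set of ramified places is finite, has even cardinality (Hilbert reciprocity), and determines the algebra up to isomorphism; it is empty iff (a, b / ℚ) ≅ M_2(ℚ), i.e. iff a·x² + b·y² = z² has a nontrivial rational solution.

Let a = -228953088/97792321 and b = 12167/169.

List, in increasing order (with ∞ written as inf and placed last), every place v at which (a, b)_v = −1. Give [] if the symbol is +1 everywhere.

[3, 23]

Mod squares: a ≡ -3, b ≡ 23. Check v ∈ {∞, 2, 3, 7, 11, 13, 23, 29, 31}.
v=∞: -3 < 0 and 23 > 0  ⇒  (a,b)_∞ = +1.
v=7: a=7^2·(≡4), b=7^0·(≡1) mod 7; (4|7)=+1, (1|7)=+1; (−1)^{2·0·3}·(+1)^0·(+1)^2 = +1.
v=31: a=31^-2·(≡9), b=31^0·(≡21) mod 31; (9|31)=+1, (21|31)=-1; (−1)^{-2·0·15}·(+1)^0·(-1)^-2 = +1.
v=29: a=29^-2·(≡26), b=29^0·(≡20) mod 29; (26|29)=-1, (20|29)=+1; (−1)^{-2·0·14}·(-1)^0·(+1)^-2 = +1.
v=11: a=11^-2·(≡6), b=11^0·(≡3) mod 11; (6|11)=-1, (3|11)=+1; (−1)^{-2·0·5}·(-1)^0·(+1)^-2 = +1.
v=2: v_2(a)=10, v_2(b)=0; units ≡ 5, 7 (mod 8); ε·ε+αω+βω = 0·1+10·0+0·1 ≡ 0  ⇒  (a,b)_2 = +1.
v=13: a=13^2·(≡10), b=13^-2·(≡12) mod 13; (10|13)=+1, (12|13)=+1; (−1)^{2·-2·6}·(+1)^-2·(+1)^2 = +1.
v=23: a=23^0·(≡21), b=23^3·(≡3) mod 23; (21|23)=-1, (3|23)=+1; (−1)^{0·3·11}·(-1)^3·(+1)^0 = -1.
v=3: a=3^3·(≡2), b=3^0·(≡2) mod 3; (2|3)=-1, (2|3)=-1; (−1)^{3·0·1}·(-1)^0·(-1)^3 = -1.
Ram(-3, 23) = {3, 23}; no ℚ_3-point on the conic.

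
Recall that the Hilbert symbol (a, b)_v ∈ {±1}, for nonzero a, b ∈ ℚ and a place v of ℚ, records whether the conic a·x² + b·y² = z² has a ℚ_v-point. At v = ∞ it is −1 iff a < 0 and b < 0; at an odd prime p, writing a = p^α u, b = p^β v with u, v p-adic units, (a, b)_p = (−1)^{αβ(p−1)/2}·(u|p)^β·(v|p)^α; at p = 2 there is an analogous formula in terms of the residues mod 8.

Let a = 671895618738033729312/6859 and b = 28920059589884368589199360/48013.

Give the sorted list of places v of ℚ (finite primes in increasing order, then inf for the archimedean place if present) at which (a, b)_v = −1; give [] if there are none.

[5, 13, 31, 37]

Mod squares: a ≡ 6118, b ≡ 19831630. Check v ∈ {∞, 2, 3, 5, 7, 13, 19, 23, 31, 37, 47}.
v=5: a=5^0·(≡3), b=5^1·(≡4) mod 5; (3|5)=-1, (4|5)=+1; (−1)^{0·1·2}·(-1)^1·(+1)^0 = -1.
v=7: a=7^1·(≡6), b=7^-1·(≡2) mod 7; (6|7)=-1, (2|7)=+1; (−1)^{1·-1·3}·(-1)^-1·(+1)^1 = +1.
v=2: v_2(a)=5, v_2(b)=11; units ≡ 3, 7 (mod 8); ε·ε+αω+βω = 1·1+5·0+11·1 ≡ 0  ⇒  (a,b)_2 = +1.
v=3: a=3^8·(≡1), b=3^6·(≡1) mod 3; (1|3)=+1, (1|3)=+1; (−1)^{8·6·1}·(+1)^6·(+1)^8 = +1.
v=47: a=47^0·(≡3), b=47^2·(≡8) mod 47; (3|47)=+1, (8|47)=+1; (−1)^{0·2·23}·(+1)^2·(+1)^0 = +1.
v=19: a=19^-3·(≡18), b=19^-3·(≡9) mod 19; (18|19)=-1, (9|19)=+1; (−1)^{-3·-3·9}·(-1)^-3·(+1)^-3 = +1.
v=23: a=23^3·(≡2), b=23^2·(≡2) mod 23; (2|23)=+1, (2|23)=+1; (−1)^{3·2·11}·(+1)^2·(+1)^3 = +1.
v=13: a=13^4·(≡7), b=13^3·(≡9) mod 13; (7|13)=-1, (9|13)=+1; (−1)^{4·3·6}·(-1)^3·(+1)^4 = -1.
v=31: a=31^2·(≡12), b=31^3·(≡19) mod 31; (12|31)=-1, (19|31)=+1; (−1)^{2·3·15}·(-1)^3·(+1)^2 = -1.
v=37: a=37^2·(≡22), b=37^3·(≡13) mod 37; (22|37)=-1, (13|37)=-1; (−1)^{2·3·18}·(-1)^3·(-1)^2 = -1.
v=∞: 6118 > 0 and 19831630 > 0  ⇒  (a,b)_∞ = +1.
Ram(6118, 19831630) = {5, 13, 31, 37}; no ℚ_5-point on the conic.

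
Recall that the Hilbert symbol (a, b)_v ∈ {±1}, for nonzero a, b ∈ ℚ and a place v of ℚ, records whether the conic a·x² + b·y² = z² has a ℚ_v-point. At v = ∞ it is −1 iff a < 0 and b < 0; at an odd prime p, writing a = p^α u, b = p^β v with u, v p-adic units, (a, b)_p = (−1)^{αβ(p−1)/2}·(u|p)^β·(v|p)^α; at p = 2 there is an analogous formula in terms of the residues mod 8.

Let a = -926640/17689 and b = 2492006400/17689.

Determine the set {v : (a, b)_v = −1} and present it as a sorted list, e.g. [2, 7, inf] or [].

[]

Mod squares: a ≡ -715, b ≡ 1. Check v ∈ {∞, 2, 3, 5, 7, 11, 13, 19}.
v=13: a=13^1·(≡10), b=13^2·(≡10) mod 13; (10|13)=+1, (10|13)=+1; (−1)^{1·2·6}·(+1)^2·(+1)^1 = +1.
v=3: a=3^4·(≡2), b=3^2·(≡1) mod 3; (2|3)=-1, (1|3)=+1; (−1)^{4·2·1}·(-1)^2·(+1)^4 = +1.
v=19: a=19^-2·(≡6), b=19^-2·(≡1) mod 19; (6|19)=+1, (1|19)=+1; (−1)^{-2·-2·9}·(+1)^-2·(+1)^-2 = +1.
v=11: a=11^1·(≡9), b=11^0·(≡4) mod 11; (9|11)=+1, (4|11)=+1; (−1)^{1·0·5}·(+1)^0·(+1)^1 = +1.
v=5: a=5^1·(≡3), b=5^2·(≡4) mod 5; (3|5)=-1, (4|5)=+1; (−1)^{1·2·2}·(-1)^2·(+1)^1 = +1.
v=7: a=7^-2·(≡5), b=7^-2·(≡4) mod 7; (5|7)=-1, (4|7)=+1; (−1)^{-2·-2·3}·(-1)^-2·(+1)^-2 = +1.
v=2: v_2(a)=4, v_2(b)=16; units ≡ 5, 1 (mod 8); ε·ε+αω+βω = 0·0+4·0+16·1 ≡ 0  ⇒  (a,b)_2 = +1.
v=∞: -715 < 0 and 1 > 0  ⇒  (a,b)_∞ = +1.
Ram(a, b) = ∅: the form -715·x² + 1·y² − z² is isotropic over every ℚ_v, so by Hasse–Minkowski it is isotropic over ℚ.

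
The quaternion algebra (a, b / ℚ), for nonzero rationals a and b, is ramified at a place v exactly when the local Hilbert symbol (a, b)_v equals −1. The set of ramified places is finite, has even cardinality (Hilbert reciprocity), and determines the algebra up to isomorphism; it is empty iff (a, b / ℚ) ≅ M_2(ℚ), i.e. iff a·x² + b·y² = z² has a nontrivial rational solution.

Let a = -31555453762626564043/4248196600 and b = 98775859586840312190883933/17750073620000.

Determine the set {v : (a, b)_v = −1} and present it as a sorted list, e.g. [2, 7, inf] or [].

(a, b) ≡ (-951418, 2122394) mod (ℚ^×)²; places V = {2, 5, 7, 13, 19, 23, 29, 31, 37, 41, 43, ∞}.
(a,b)_7: α=2, u≡1; β=2, v≡4 (mod 7); (1|7)=+1, (4|7)=+1; sign (−1)^0·+1^2·+1^2 = +1.
(a,b)_5: α=-2, u≡3; β=-4, v≡4 (mod 5); (3|5)=-1, (4|5)=+1; sign (−1)^0·-1^-4·+1^-2 = +1.
(a,b)_31: α=-4, u≡13; β=-6, v≡5 (mod 31); (13|31)=-1, (5|31)=+1; sign (−1)^0·-1^-6·+1^-4 = +1.
(a,b)_2: α=-3, β=-5; u≡3, v≡5 (mod 8); ε(u)ε(v)=1·0, αω(v)=-3·1, βω(u)=-5·1; sum ≡ 0  ⇒  +1.
(a,b)_43: α=1, u≡8; β=1, v≡33 (mod 43); (8|43)=-1, (33|43)=-1; sign (−1)^1·-1^1·-1^1 = -1.
(a,b)_41: α=2, u≡22; β=2, v≡14 (mod 41); (22|41)=-1, (14|41)=-1; sign (−1)^0·-1^2·-1^2 = +1.
(a,b)_23: α=-1, u≡17; β=1, v≡6 (mod 23); (17|23)=-1, (6|23)=+1; sign (−1)^1·-1^1·+1^-1 = +1.
(a,b)_19: α=4, u≡7; β=6, v≡3 (mod 19); (7|19)=+1, (3|19)=-1; sign (−1)^0·+1^6·-1^4 = +1.
(a,b)_∞: sgn(-951418)=−, sgn(2122394)=+, so +1.
(a,b)_29: α=2, u≡8; β=3, v≡21 (mod 29); (8|29)=-1, (21|29)=-1; sign (−1)^0·-1^3·-1^2 = -1.
(a,b)_13: α=3, u≡1; β=4, v≡4 (mod 13); (1|13)=+1, (4|13)=+1; sign (−1)^0·+1^4·+1^3 = +1.
(a,b)_37: α=1, u≡26; β=1, v≡10 (mod 37); (26|37)=+1, (10|37)=+1; sign (−1)^0·+1^1·+1^1 = +1.
|Ram(-951418, 2122394)| = 2, even; anisotropic at {29, 43}.

[29, 43]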